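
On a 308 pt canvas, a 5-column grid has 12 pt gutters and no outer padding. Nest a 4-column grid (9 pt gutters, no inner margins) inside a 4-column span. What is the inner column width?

308 − 4·12 = 260; ÷5 gives c = 52 pt.
Span of 4: 4·52 + 3·12 = 208 + 36 = 244 pt.
Subtracting 3 gutters of 9 leaves 217 for 4 columns, so d = 54.25 pt.

54.25 pt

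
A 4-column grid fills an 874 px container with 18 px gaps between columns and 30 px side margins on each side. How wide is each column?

190 px

Inside the margins: 874 − 60 = 814 px.
4c + 3·18 = 814 → 4c = 760 → c = 190 px.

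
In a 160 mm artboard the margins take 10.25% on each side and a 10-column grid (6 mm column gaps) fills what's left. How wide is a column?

7.32 mm

160 × (1 − 2·10.25%) = 160 × 79.5% = 127.2 mm for the columns.
Subtracting 9 column gaps of 6 leaves 73.2 for 10 columns, so c = 7.32 mm.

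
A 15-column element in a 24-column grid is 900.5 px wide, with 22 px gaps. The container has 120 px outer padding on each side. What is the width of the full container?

1694 px

900.5 − 14·22 = 592.5; ÷15 gives c = 39.5 px.
Adding margins, columns and gutters: 240 + 948 + 506 = 1694 px.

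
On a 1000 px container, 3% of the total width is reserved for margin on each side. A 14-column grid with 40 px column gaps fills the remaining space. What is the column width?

Each margin = 3% of 1000 = 30 px; content = 1000 − 2·30 = 940 px.
940 − 13·40 = 420; ÷14 gives c = 30 px.

30 px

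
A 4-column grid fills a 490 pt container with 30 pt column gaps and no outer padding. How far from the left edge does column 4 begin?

390 pt

4c + 3·30 = 490 → 4c = 400 → c = 100 pt.
Before column 4: 3 columns + 3 column gaps.
Offset = 3·(100 + 30) = 3·130 = 390 pt.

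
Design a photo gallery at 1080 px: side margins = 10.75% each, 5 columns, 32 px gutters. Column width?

143.96 px

Margins: 10.75% × 1080 = 116.1 px each, so content = 1080 − 232.2 = 847.8 px.
Subtracting 4 gutters of 32 leaves 719.8 for 5 columns, so c = 143.96 px.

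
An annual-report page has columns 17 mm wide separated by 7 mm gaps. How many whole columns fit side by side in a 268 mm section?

11 columns

Each extra column adds 17 + 7 = 24 mm.
(268 + 7) / 24 = 11.46, so 11 columns fit.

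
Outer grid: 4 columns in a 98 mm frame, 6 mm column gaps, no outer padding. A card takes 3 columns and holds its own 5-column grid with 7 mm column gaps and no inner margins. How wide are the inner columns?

8.8 mm

4 columns + 3 column gaps: 4c + 3·6 = 98.
4c = 98 − 18 = 80, so c = 20 mm.
Span of 3: 3·20 + 2·6 = 60 + 12 = 72 mm.
5d + 4·7 = 72 → 5d = 44 → d = 8.8 mm.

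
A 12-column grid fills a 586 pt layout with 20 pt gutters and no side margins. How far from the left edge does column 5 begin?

12 columns + 11 gutters: 12c + 11·20 = 586.
12c = 586 − 220 = 366, so c = 30.5 pt.
No margin, so column 5 starts at 4·(column + gutter) = 4·50.5 = 202 pt.

202 pt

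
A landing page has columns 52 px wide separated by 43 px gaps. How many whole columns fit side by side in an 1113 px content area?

12 columns: 12·52 + 11·43 = 1097 px ≤ 1113.
13 columns: 1192 px > 1113. So 12.

12 columns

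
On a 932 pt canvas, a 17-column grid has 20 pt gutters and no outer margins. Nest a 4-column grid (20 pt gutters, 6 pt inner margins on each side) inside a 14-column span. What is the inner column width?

173 pt

932 − 16·20 = 612; ÷17 gives c = 36 pt.
Span of 14: 14·36 + 13·20 = 504 + 260 = 764 pt.
Inner content = 764 − 2·6 = 752 pt.
752 − 3·20 = 692; ÷4 gives d = 173 pt.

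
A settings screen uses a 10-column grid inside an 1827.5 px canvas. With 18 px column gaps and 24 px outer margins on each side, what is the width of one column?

161.75 px

Subtract both margins: 1827.5 − 2·24 = 1779.5 px.
10c + 9·18 = 1779.5 → 10c = 1617.5 → c = 161.75 px.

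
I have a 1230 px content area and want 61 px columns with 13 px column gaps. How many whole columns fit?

k columns need k·61 + (k−1)·13 = k·74 − 13.
k·74 − 13 ≤ 1230 → k ≤ 1243 / 74 ≈ 16.80, so k = 16.

16 columns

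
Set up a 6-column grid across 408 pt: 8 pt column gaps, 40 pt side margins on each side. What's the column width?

Content width = 408 − 2·40 = 328 pt.
6 columns + 5 column gaps: 6c + 5·8 = 328.
6c = 328 − 40 = 288, so c = 48 pt.

48 pt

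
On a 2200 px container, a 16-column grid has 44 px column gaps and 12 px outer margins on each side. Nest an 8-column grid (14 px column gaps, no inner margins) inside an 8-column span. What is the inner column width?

Outer content = 2200 − 2·12 = 2176 px.
16c + 15·44 = 2176 → 16c = 1516 → c = 94.75 px.
8-column span = 8·94.75 + 7·44 = 1066 px.
8 columns + 7 column gaps: 8d + 7·14 = 1066.
8d = 1066 − 98 = 968, so d = 121 px.

121 px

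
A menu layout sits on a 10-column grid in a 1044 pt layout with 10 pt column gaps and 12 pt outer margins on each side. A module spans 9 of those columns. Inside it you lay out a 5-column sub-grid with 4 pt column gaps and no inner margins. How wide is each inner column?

180.2 pt

Inside the margins: 1044 − 24 = 1020 pt.
1020 − 9·10 = 930; ÷10 gives c = 93 pt.
9-column span = 9·93 + 8·10 = 917 pt.
5d + 4·4 = 917 → 5d = 901 → d = 180.2 pt.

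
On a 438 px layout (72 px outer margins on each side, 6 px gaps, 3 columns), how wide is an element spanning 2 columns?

194 px

Take off 144 px of margins, leaving 294 px.
294 − 2·6 = 282; ÷3 gives c = 94 px.
Span of 2: 2·94 + 1·6 = 188 + 6 = 194 px.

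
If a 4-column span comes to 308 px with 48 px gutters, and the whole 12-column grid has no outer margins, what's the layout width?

308 − 3·48 = 164; ÷4 gives c = 41 px.
Summing: 492 + 528 = 1020 px.

1020 px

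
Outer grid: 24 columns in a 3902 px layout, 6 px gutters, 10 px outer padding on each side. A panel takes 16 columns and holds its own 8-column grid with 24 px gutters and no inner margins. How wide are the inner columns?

Inside the margins: 3902 − 20 = 3882 px.
Subtracting 23 gutters of 6 leaves 3744 for 24 columns, so c = 156 px.
Span of 16: 16·156 + 15·6 = 2496 + 90 = 2586 px.
Subtracting 7 gutters of 24 leaves 2418 for 8 columns, so d = 302.25 px.

302.25 px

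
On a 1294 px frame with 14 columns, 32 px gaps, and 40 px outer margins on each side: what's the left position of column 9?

752 px

Take off 80 px of margins, leaving 1214 px.
1214 − 13·32 = 798; ÷14 gives c = 57 px.
Column 9 starts at margin + 8·(column + gutter) = 40 + 8·89 = 752 px.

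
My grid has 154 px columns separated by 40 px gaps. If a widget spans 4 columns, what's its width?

Span of 4: 4·154 + 3·40 = 616 + 120 = 736 px.

736 px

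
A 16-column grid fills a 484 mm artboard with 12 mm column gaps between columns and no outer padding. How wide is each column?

19 mm

16 columns + 15 column gaps: 16c + 15·12 = 484.
16c = 484 − 180 = 304, so c = 19 mm.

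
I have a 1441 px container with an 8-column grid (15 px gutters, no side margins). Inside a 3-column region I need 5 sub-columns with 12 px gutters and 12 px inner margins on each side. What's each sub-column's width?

91.8 px

8c + 7·15 = 1441 → 8c = 1336 → c = 167 px.
Span of 3: 3·167 + 2·15 = 501 + 30 = 531 px.
Inner content = 531 − 2·12 = 507 px.
Subtracting 4 gutters of 12 leaves 459 for 5 columns, so d = 91.8 px.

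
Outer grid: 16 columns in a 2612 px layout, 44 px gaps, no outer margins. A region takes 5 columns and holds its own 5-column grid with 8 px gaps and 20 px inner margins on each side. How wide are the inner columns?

16 columns + 15 gaps: 16c + 15·44 = 2612.
16c = 2612 − 660 = 1952, so c = 122 px.
5 columns plus 4 gaps: 610 + 176 = 786 px.
Inner content = 786 − 2·20 = 746 px.
5d + 4·8 = 746 → 5d = 714 → d = 142.8 px.

142.8 px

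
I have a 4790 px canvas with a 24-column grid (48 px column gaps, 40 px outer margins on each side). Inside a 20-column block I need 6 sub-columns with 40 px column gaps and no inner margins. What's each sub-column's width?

Take off 80 px of margins, leaving 4710 px.
4710 − 23·48 = 3606; ÷24 gives c = 150.25 px.
20 columns plus 19 column gaps: 3005 + 912 = 3917 px.
6 columns + 5 column gaps: 6d + 5·40 = 3917.
6d = 3917 − 200 = 3717, so d = 619.5 px.

619.5 px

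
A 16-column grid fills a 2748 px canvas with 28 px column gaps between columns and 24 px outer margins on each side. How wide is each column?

Subtract both margins: 2748 − 2·24 = 2700 px.
16 columns + 15 column gaps: 16c + 15·28 = 2700.
16c = 2700 − 420 = 2280, so c = 142.5 px.

142.5 px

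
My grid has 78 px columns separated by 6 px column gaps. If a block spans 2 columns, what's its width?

162 px

Span of 2: 2·78 + 1·6 = 156 + 6 = 162 px.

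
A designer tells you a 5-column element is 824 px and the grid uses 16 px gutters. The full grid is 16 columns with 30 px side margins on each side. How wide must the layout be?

2732 px

5c + 4·16 = 824 → 5c = 760 → c = 152 px.
Layout = 2·30 + 16·152 + 15·16 = 60 + 2432 + 240 = 2732 px.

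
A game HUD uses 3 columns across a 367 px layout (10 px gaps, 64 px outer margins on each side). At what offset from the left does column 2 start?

Take off 128 px of margins, leaving 239 px.
3c + 2·10 = 239 → 3c = 219 → c = 73 px.
Before column 2: the margin + 1 column + 1 gap.
Offset = 64 + 1·(73 + 10) = 64 + 83 = 147 px.

147 px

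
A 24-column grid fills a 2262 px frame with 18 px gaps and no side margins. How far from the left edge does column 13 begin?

1140 px

24 columns + 23 gaps: 24c + 23·18 = 2262.
24c = 2262 − 414 = 1848, so c = 77 px.
Before column 13: 12 columns + 12 gaps.
Offset = 12·(77 + 18) = 12·95 = 1140 px.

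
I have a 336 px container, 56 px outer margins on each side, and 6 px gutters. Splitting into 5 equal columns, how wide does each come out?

40 px

Take off 112 px of margins, leaving 224 px.
224 − 4·6 = 200; ÷5 gives c = 40 px.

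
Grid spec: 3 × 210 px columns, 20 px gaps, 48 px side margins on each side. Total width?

766 px

Adding margins, columns and gutters: 96 + 630 + 40 = 766 px.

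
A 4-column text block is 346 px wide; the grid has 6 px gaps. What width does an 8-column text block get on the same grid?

698 px

4 columns + 3 gaps: 4c + 3·6 = 346.
4c = 346 − 18 = 328, so c = 82 px.
8 columns plus 7 gaps: 656 + 42 = 698 px.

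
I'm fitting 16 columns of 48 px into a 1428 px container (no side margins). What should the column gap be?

16·48 + 15g = 1428 → 15g = 660 → g = 44 px.

44 px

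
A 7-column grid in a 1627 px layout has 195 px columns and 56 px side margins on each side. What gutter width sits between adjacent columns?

25 px

Take off 112 px of margins, leaving 1515 px.
7·195 + 6g = 1515 → 6g = 150 → g = 25 px.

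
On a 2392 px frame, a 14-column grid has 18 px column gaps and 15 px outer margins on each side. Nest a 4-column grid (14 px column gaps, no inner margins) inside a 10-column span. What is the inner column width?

Inside the margins: 2392 − 30 = 2362 px.
14 columns + 13 column gaps: 14c + 13·18 = 2362.
14c = 2362 − 234 = 2128, so c = 152 px.
10 columns plus 9 column gaps: 1520 + 162 = 1682 px.
1682 − 3·14 = 1640; ÷4 gives d = 410 px.

410 px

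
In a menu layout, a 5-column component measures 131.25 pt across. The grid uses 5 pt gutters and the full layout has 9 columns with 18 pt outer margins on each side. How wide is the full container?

131.25 − 4·5 = 111.25; ÷5 gives c = 22.25 pt.
Total width: 2·18 + 9·22.25 + 8·5 = 276.25 pt.

276.25 pt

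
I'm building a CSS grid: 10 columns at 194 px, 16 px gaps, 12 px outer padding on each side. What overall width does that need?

2108 px

Canvas = 2·12 + 10·194 + 9·16 = 24 + 1940 + 144 = 2108 px.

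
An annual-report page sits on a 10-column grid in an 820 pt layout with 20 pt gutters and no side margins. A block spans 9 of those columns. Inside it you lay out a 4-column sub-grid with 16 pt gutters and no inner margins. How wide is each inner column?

10c + 9·20 = 820 → 10c = 640 → c = 64 pt.
Span of 9: 9·64 + 8·20 = 576 + 160 = 736 pt.
736 − 3·16 = 688; ÷4 gives d = 172 pt.

172 pt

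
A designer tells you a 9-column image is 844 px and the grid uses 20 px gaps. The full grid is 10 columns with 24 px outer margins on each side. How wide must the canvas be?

9c + 8·20 = 844 → 9c = 684 → c = 76 px.
Total width: 2·24 + 10·76 + 9·20 = 988 px.

988 px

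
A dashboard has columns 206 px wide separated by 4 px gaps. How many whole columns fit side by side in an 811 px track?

3 columns

k columns need k·206 + (k−1)·4 = k·210 − 4.
k·210 − 4 ≤ 811 → k ≤ 815 / 210 ≈ 3.88, so k = 3.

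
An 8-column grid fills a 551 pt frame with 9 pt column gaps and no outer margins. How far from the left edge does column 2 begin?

551 − 7·9 = 488; ÷8 gives c = 61 pt.
Before column 2: 1 column + 1 column gap.
Offset = 1·(61 + 9) = 1·70 = 70 pt.

70 pt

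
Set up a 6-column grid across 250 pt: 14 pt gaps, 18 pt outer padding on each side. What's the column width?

Content width = 250 − 2·18 = 214 pt.
6c + 5·14 = 214 → 6c = 144 → c = 24 pt.

24 pt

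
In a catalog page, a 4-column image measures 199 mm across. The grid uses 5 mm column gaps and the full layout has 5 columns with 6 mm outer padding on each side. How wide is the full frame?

4c + 3·5 = 199 → 4c = 184 → c = 46 mm.
Total width: 2·6 + 5·46 + 4·5 = 262 mm.

262 mm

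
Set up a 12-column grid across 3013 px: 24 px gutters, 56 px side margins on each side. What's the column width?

219.75 px

Take off 112 px of margins, leaving 2901 px.
Subtracting 11 gutters of 24 leaves 2637 for 12 columns, so c = 219.75 px.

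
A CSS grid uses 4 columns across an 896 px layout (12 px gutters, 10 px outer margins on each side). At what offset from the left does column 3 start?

Content = 896 − 2·10 = 876 px.
4c + 3·12 = 876 → 4c = 840 → c = 210 px.
Each column+gutter stride is 222 px; 2 of them past the 10 px margin is 10 + 444 = 454 px.

454 px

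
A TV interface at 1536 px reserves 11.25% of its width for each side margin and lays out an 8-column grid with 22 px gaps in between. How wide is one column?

1536 × (1 − 2·11.25%) = 1536 × 77.5% = 1190.4 px for the columns.
1190.4 − 7·22 = 1036.4; ÷8 gives c = 129.55 px.

129.55 px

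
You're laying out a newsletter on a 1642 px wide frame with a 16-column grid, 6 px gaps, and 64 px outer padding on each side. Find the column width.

Take off 128 px of margins, leaving 1514 px.
1514 − 15·6 = 1424; ÷16 gives c = 89 px.

89 px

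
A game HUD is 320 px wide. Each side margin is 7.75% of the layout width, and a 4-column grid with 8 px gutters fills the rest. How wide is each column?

320 × (1 − 2·7.75%) = 320 × 84.5% = 270.4 px for the columns.
4c + 3·8 = 270.4 → 4c = 246.4 → c = 61.6 px.

61.6 px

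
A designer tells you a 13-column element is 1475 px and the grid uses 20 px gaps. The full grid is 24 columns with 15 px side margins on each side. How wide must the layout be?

13 columns + 12 gaps: 13c + 12·20 = 1475.
13c = 1475 − 240 = 1235, so c = 95 px.
Adding margins, columns and gutters: 30 + 2280 + 460 = 2770 px.

2770 px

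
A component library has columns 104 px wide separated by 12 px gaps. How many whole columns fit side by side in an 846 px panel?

Each extra column adds 104 + 12 = 116 px.
(846 + 12) / 116 = 7.40, so 7 columns fit.

7 columns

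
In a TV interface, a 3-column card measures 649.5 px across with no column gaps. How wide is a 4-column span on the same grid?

3c = 649.5 → c = 216.5 px.
With no column gaps, 4 columns span 4·216.5 = 866 px.

866 px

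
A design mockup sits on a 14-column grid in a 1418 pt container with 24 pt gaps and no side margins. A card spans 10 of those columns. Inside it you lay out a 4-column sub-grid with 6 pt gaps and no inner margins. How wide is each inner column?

247 pt

Subtracting 13 gaps of 24 leaves 1106 for 14 columns, so c = 79 pt.
Span of 10: 10·79 + 9·24 = 790 + 216 = 1006 pt.
4d + 3·6 = 1006 → 4d = 988 → d = 247 pt.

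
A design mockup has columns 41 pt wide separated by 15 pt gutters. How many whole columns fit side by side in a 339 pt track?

k columns need k·41 + (k−1)·15 = k·56 − 15.
k·56 − 15 ≤ 339 → k ≤ 354 / 56 ≈ 6.32, so k = 6.

6 columns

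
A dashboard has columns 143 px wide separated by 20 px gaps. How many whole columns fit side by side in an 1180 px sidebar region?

k columns need k·143 + (k−1)·20 = k·163 − 20.
k·163 − 20 ≤ 1180 → k ≤ 1200 / 163 ≈ 7.36, so k = 7.

7 columns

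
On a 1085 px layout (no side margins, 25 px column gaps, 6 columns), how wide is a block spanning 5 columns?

1085 − 5·25 = 960; ÷6 gives c = 160 px.
5-column span = 5·160 + 4·25 = 900 px.

900 px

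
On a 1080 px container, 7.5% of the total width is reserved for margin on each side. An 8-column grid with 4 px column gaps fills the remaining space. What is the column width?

Margins: 7.5% × 1080 = 81 px each, so content = 1080 − 162 = 918 px.
8c + 7·4 = 918 → 8c = 890 → c = 111.25 px.

111.25 px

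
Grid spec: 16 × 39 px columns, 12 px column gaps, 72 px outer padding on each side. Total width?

948 px

Layout = 2·72 + 16·39 + 15·12 = 144 + 624 + 180 = 948 px.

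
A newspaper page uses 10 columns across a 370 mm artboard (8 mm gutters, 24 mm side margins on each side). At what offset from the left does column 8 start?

Content = 370 − 2·24 = 322 mm.
10 columns + 9 gutters: 10c + 9·8 = 322.
10c = 322 − 72 = 250, so c = 25 mm.
Each column+gutter stride is 33 mm; 7 of them past the 24 mm margin is 24 + 231 = 255 mm.

255 mm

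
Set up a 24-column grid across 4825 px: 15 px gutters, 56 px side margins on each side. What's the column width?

Take off 112 px of margins, leaving 4713 px.
24 columns + 23 gutters: 24c + 23·15 = 4713.
24c = 4713 − 345 = 4368, so c = 182 px.

182 px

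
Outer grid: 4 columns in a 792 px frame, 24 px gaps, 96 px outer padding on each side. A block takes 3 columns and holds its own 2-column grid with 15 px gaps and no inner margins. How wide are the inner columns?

Inside the margins: 792 − 192 = 600 px.
Subtracting 3 gaps of 24 leaves 528 for 4 columns, so c = 132 px.
3 columns plus 2 gaps: 396 + 48 = 444 px.
2d + 1·15 = 444 → 2d = 429 → d = 214.5 px.

214.5 px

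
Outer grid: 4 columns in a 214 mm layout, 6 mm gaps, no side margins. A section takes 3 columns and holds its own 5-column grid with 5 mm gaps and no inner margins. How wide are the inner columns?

Subtracting 3 gaps of 6 leaves 196 for 4 columns, so c = 49 mm.
3 columns plus 2 gaps: 147 + 12 = 159 mm.
159 − 4·5 = 139; ÷5 gives d = 27.8 mm.

27.8 mm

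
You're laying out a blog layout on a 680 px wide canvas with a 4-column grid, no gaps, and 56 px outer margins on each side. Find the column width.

Subtract both margins: 680 − 2·56 = 568 px.
4c = 568 → c = 142 px.

142 px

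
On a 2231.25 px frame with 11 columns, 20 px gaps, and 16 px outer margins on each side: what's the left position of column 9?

1630 px

Content = 2231.25 − 2·16 = 2199.25 px.
2199.25 − 10·20 = 1999.25; ÷11 gives c = 181.75 px.
Each column+gutter stride is 201.75 px; 8 of them past the 16 px margin is 16 + 1614 = 1630 px.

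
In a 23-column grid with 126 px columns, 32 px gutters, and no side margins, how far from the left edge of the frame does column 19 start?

2844 px

Each column+gutter stride is 158 px; with no margin, 18 of them is 2844 px.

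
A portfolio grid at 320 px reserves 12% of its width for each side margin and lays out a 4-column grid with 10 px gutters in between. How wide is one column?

320 × (1 − 2·12%) = 320 × 76% = 243.2 px for the columns.
4 columns + 3 gutters: 4c + 3·10 = 243.2.
4c = 243.2 − 30 = 213.2, so c = 53.3 px.

53.3 px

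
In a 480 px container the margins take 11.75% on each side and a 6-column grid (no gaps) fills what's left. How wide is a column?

Each margin = 11.75% of 480 = 56.4 px; content = 480 − 2·56.4 = 367.2 px.
367.2 / 6 = 61.2 px per column.

61.2 px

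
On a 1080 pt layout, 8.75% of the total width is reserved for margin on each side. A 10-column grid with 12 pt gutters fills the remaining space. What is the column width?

78.3 pt

Margins: 8.75% × 1080 = 94.5 pt each, so content = 1080 − 189 = 891 pt.
10 columns + 9 gutters: 10c + 9·12 = 891.
10c = 891 − 108 = 783, so c = 78.3 pt.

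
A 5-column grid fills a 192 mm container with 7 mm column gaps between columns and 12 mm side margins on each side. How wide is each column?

28 mm

Subtract both margins: 192 − 2·12 = 168 mm.
Subtracting 4 column gaps of 7 leaves 140 for 5 columns, so c = 28 mm.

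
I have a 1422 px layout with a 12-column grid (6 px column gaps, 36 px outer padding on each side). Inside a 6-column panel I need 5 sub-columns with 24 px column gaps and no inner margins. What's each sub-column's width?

Inside the margins: 1422 − 72 = 1350 px.
1350 − 11·6 = 1284; ÷12 gives c = 107 px.
6-column span = 6·107 + 5·6 = 672 px.
5 columns + 4 column gaps: 5d + 4·24 = 672.
5d = 672 − 96 = 576, so d = 115.2 px.

115.2 px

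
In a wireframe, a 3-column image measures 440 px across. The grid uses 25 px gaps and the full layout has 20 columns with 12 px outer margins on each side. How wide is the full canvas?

440 − 2·25 = 390; ÷3 gives c = 130 px.
Canvas = 2·12 + 20·130 + 19·25 = 24 + 2600 + 475 = 3099 px.

3099 px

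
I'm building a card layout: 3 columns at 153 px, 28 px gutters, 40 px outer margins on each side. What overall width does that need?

595 px

Total width: 2·40 + 3·153 + 2·28 = 595 px.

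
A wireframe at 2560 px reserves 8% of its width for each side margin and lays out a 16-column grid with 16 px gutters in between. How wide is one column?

Each margin = 8% of 2560 = 204.8 px; content = 2560 − 2·204.8 = 2150.4 px.
16c + 15·16 = 2150.4 → 16c = 1910.4 → c = 119.4 px.

119.4 px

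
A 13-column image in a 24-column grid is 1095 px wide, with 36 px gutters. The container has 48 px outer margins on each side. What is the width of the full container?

2148 px

1095 − 12·36 = 663; ÷13 gives c = 51 px.
Total width: 2·48 + 24·51 + 23·36 = 2148 px.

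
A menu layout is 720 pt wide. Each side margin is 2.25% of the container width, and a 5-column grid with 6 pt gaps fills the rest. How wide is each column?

132.72 pt

Each margin = 2.25% of 720 = 16.2 pt; content = 720 − 2·16.2 = 687.6 pt.
687.6 − 4·6 = 663.6; ÷5 gives c = 132.72 pt.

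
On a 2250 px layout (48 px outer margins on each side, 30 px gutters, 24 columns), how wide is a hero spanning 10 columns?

880 px

Take off 96 px of margins, leaving 2154 px.
Subtracting 23 gutters of 30 leaves 1464 for 24 columns, so c = 61 px.
10-column span = 10·61 + 9·30 = 880 px.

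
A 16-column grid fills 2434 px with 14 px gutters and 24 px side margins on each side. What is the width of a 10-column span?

Subtract both margins: 2434 − 2·24 = 2386 px.
16c + 15·14 = 2386 → 16c = 2176 → c = 136 px.
Span of 10: 10·136 + 9·14 = 1360 + 126 = 1486 px.

1486 px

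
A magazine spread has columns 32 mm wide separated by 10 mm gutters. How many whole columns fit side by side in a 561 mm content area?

k columns need k·32 + (k−1)·10 = k·42 − 10.
k·42 − 10 ≤ 561 → k ≤ 571 / 42 ≈ 13.60, so k = 13.

13 columns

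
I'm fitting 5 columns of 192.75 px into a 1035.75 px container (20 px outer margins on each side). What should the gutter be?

Content width = 1035.75 − 2·20 = 995.75 px.
5 columns take 5·192.75 = 963.75 px; remaining 32 splits into 4 gutters.
g = 32 / 4 = 8 px.

8 px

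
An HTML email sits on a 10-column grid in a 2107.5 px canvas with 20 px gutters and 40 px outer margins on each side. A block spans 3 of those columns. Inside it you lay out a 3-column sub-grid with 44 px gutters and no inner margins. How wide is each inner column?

168.75 px

Subtract both margins: 2107.5 − 2·40 = 2027.5 px.
10c + 9·20 = 2027.5 → 10c = 1847.5 → c = 184.75 px.
Span of 3: 3·184.75 + 2·20 = 554.25 + 40 = 594.25 px.
594.25 − 2·44 = 506.25; ÷3 gives d = 168.75 px.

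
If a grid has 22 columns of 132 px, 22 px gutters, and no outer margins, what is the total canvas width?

3366 px

Summing: 2904 + 462 = 3366 px.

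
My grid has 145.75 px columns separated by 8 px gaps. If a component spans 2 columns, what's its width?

299.5 px

2-column span = 2·145.75 + 1·8 = 299.5 px.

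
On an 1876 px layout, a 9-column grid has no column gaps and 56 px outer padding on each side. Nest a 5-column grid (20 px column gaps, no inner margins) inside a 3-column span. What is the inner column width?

101.6 px

Outer content = 1876 − 2·56 = 1764 px.
9c = 1764 → c = 196 px.
With no column gaps, 3 columns span 3·196 = 588 px.
5 columns + 4 column gaps: 5d + 4·20 = 588.
5d = 588 − 80 = 508, so d = 101.6 px.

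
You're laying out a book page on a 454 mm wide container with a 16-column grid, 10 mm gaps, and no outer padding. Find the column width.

Subtracting 15 gaps of 10 leaves 304 for 16 columns, so c = 19 mm.

19 mm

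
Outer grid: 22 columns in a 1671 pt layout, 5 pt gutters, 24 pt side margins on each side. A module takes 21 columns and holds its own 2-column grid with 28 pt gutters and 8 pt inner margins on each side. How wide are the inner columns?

752.5 pt

Subtract both margins: 1671 − 2·24 = 1623 pt.
22 columns + 21 gutters: 22c + 21·5 = 1623.
22c = 1623 − 105 = 1518, so c = 69 pt.
Span of 21: 21·69 + 20·5 = 1449 + 100 = 1549 pt.
Inner content = 1549 − 2·8 = 1533 pt.
1533 − 1·28 = 1505; ÷2 gives d = 752.5 pt.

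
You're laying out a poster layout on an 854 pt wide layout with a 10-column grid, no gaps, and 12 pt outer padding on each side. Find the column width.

Content width = 854 − 2·12 = 830 pt.
With no gaps, each column is 830/10 = 83 pt.

83 pt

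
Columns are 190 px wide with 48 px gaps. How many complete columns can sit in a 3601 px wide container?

15 columns

k columns need k·190 + (k−1)·48 = k·238 − 48.
k·238 − 48 ≤ 3601 → k ≤ 3649 / 238 ≈ 15.33, so k = 15.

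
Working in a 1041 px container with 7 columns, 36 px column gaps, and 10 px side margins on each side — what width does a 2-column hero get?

Content width = 1041 − 2·10 = 1021 px.
Subtracting 6 column gaps of 36 leaves 805 for 7 columns, so c = 115 px.
2-column span = 2·115 + 1·36 = 266 px.

266 px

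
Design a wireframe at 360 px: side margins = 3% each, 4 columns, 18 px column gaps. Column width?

Each margin = 3% of 360 = 10.8 px; content = 360 − 2·10.8 = 338.4 px.
Subtracting 3 column gaps of 18 leaves 284.4 for 4 columns, so c = 71.1 px.

71.1 px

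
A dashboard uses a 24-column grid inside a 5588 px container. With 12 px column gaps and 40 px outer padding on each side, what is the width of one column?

218 px

Content width = 5588 − 2·40 = 5508 px.
5508 − 23·12 = 5232; ÷24 gives c = 218 px.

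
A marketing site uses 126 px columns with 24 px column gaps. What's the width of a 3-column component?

426 px

3 columns plus 2 column gaps: 378 + 48 = 426 px.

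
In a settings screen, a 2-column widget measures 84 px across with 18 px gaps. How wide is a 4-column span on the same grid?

2 columns + 1 gap: 2c + 1·18 = 84.
2c = 84 − 18 = 66, so c = 33 px.
4 columns plus 3 gaps: 132 + 54 = 186 px.

186 px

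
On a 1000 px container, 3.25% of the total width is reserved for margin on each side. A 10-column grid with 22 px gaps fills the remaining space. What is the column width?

Margins: 3.25% × 1000 = 32.5 px each, so content = 1000 − 65 = 935 px.
10 columns + 9 gaps: 10c + 9·22 = 935.
10c = 935 − 198 = 737, so c = 73.7 px.

73.7 px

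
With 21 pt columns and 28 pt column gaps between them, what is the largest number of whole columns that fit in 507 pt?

10 columns

Each extra column adds 21 + 28 = 49 pt.
(507 + 28) / 49 = 10.92, so 10 columns fit.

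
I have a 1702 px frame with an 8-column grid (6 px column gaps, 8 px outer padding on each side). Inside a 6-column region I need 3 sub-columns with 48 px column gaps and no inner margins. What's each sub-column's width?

Take off 16 px of margins, leaving 1686 px.
1686 − 7·6 = 1644; ÷8 gives c = 205.5 px.
Span of 6: 6·205.5 + 5·6 = 1233 + 30 = 1263 px.
3 columns + 2 column gaps: 3d + 2·48 = 1263.
3d = 1263 − 96 = 1167, so d = 389 px.

389 px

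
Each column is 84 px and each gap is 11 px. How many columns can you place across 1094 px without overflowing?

k columns need k·84 + (k−1)·11 = k·95 − 11.
k·95 − 11 ≤ 1094 → k ≤ 1105 / 95 ≈ 11.63, so k = 11.

11 columns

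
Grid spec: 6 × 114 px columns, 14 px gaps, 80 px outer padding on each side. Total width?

Adding margins, columns and gutters: 160 + 684 + 70 = 914 px.

914 px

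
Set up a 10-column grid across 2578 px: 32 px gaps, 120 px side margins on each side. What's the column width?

Take off 240 px of margins, leaving 2338 px.
2338 − 9·32 = 2050; ÷10 gives c = 205 px.

205 px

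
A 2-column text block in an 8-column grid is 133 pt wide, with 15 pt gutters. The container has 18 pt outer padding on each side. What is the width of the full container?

613 pt

2c + 1·15 = 133 → 2c = 118 → c = 59 pt.
Container = 2·18 + 8·59 + 7·15 = 36 + 472 + 105 = 613 pt.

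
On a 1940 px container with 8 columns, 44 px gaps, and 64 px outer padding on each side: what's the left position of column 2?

296 px

Inside the margins: 1940 − 128 = 1812 px.
8 columns + 7 gaps: 8c + 7·44 = 1812.
8c = 1812 − 308 = 1504, so c = 188 px.
Each column+gutter stride is 232 px; 1 of them past the 64 px margin is 64 + 232 = 296 px.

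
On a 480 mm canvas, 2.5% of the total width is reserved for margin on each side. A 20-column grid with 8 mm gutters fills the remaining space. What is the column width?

Each margin = 2.5% of 480 = 12 mm; content = 480 − 2·12 = 456 mm.
20 columns + 19 gutters: 20c + 19·8 = 456.
20c = 456 − 152 = 304, so c = 15.2 mm.

15.2 mm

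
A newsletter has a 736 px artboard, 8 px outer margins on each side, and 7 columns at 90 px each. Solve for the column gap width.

Content width = 736 − 2·8 = 720 px.
7 columns take 7·90 = 630 px; remaining 90 splits into 6 column gaps.
g = 90 / 6 = 15 px.

15 px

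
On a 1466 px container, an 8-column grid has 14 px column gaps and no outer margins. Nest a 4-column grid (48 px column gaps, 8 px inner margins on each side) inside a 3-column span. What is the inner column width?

Subtracting 7 column gaps of 14 leaves 1368 for 8 columns, so c = 171 px.
3-column span = 3·171 + 2·14 = 541 px.
Inner content = 541 − 2·8 = 525 px.
4 columns + 3 column gaps: 4d + 3·48 = 525.
4d = 525 − 144 = 381, so d = 95.25 px.

95.25 px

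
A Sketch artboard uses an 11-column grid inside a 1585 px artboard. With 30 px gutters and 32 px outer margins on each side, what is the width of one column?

Inside the margins: 1585 − 64 = 1521 px.
11 columns + 10 gutters: 11c + 10·30 = 1521.
11c = 1521 − 300 = 1221, so c = 111 px.

111 px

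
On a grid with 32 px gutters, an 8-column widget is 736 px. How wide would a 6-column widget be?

544 px

8c + 7·32 = 736 → 8c = 512 → c = 64 px.
6-column span = 6·64 + 5·32 = 544 px.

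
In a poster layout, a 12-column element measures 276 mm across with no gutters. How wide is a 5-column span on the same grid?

With no gutters, each column is 276/12 = 23 mm.
5-column span = 5·23 = 115 mm.

115 mm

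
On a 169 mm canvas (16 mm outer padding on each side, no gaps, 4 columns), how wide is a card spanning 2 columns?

68.5 mm

Subtract both margins: 169 − 2·16 = 137 mm.
4c = 137 → c = 34.25 mm.
With no gaps, 2 columns span 2·34.25 = 68.5 mm.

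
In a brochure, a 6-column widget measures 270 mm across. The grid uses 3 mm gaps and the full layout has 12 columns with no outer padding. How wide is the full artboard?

Subtracting 5 gaps of 3 leaves 255 for 6 columns, so c = 42.5 mm.
Total width: 12·42.5 + 11·3 = 543 mm.

543 mm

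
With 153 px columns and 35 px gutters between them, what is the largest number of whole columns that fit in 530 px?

k columns need k·153 + (k−1)·35 = k·188 − 35.
k·188 − 35 ≤ 530 → k ≤ 565 / 188 ≈ 3.01, so k = 3.

3 columns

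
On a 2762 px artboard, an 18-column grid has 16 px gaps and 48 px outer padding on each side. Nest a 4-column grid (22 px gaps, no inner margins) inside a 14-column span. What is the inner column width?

Take off 96 px of margins, leaving 2666 px.
2666 − 17·16 = 2394; ÷18 gives c = 133 px.
Span of 14: 14·133 + 13·16 = 1862 + 208 = 2070 px.
4 columns + 3 gaps: 4d + 3·22 = 2070.
4d = 2070 − 66 = 2004, so d = 501 px.

501 px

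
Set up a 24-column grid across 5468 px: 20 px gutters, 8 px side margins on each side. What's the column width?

Subtract both margins: 5468 − 2·8 = 5452 px.
24c + 23·20 = 5452 → 24c = 4992 → c = 208 px.

208 px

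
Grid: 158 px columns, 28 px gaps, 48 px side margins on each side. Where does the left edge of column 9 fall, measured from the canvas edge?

1536 px

Each column+gutter stride is 186 px; 8 of them past the 48 px margin is 48 + 1488 = 1536 px.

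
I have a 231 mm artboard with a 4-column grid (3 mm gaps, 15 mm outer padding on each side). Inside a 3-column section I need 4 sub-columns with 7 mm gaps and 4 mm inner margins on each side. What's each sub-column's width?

Take off 30 mm of margins, leaving 201 mm.
4 columns + 3 gaps: 4c + 3·3 = 201.
4c = 201 − 9 = 192, so c = 48 mm.
Span of 3: 3·48 + 2·3 = 144 + 6 = 150 mm.
Inner content = 150 − 2·4 = 142 mm.
Subtracting 3 gaps of 7 leaves 121 for 4 columns, so d = 30.25 mm.

30.25 mm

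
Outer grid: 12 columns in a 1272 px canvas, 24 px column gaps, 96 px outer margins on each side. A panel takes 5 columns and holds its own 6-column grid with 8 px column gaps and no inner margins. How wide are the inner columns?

Subtract both margins: 1272 − 2·96 = 1080 px.
Subtracting 11 column gaps of 24 leaves 816 for 12 columns, so c = 68 px.
5 columns plus 4 column gaps: 340 + 96 = 436 px.
Subtracting 5 column gaps of 8 leaves 396 for 6 columns, so d = 66 px.

66 px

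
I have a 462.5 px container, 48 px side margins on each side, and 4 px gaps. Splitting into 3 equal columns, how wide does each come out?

Subtract both margins: 462.5 − 2·48 = 366.5 px.
366.5 − 2·4 = 358.5; ÷3 gives c = 119.5 px.

119.5 px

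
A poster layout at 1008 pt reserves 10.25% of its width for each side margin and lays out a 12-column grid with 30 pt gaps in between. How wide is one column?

39.28 pt

Each margin = 10.25% of 1008 = 103.32 pt; content = 1008 − 2·103.32 = 801.36 pt.
12 columns + 11 gaps: 12c + 11·30 = 801.36.
12c = 801.36 − 330 = 471.36, so c = 39.28 pt.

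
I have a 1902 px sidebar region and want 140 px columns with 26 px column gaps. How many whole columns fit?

11 columns

11 columns: 11·140 + 10·26 = 1800 px ≤ 1902.
12 columns: 1966 px > 1902. So 11.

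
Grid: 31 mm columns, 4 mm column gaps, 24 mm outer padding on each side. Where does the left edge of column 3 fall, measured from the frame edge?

Before column 3: the margin + 2 columns + 2 column gaps.
Offset = 24 + 2·(31 + 4) = 24 + 70 = 94 mm.

94 mm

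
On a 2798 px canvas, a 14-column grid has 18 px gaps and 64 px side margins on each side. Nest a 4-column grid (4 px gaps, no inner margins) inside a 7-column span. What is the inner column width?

328.5 px

Subtract both margins: 2798 − 2·64 = 2670 px.
Subtracting 13 gaps of 18 leaves 2436 for 14 columns, so c = 174 px.
7-column span = 7·174 + 6·18 = 1326 px.
1326 − 3·4 = 1314; ÷4 gives d = 328.5 px.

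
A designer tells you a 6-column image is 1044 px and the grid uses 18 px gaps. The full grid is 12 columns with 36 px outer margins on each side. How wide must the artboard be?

6c + 5·18 = 1044 → 6c = 954 → c = 159 px.
Total width: 2·36 + 12·159 + 11·18 = 2178 px.

2178 px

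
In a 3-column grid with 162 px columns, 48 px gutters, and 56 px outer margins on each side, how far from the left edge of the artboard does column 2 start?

Column 2 starts at margin + 1·(column + gutter) = 56 + 1·210 = 266 px.

266 px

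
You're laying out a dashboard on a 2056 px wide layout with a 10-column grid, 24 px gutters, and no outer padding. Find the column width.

184 px

2056 − 9·24 = 1840; ÷10 gives c = 184 px.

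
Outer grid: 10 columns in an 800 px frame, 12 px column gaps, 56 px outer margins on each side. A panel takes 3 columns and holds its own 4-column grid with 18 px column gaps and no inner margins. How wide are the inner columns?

36 px

Inside the margins: 800 − 112 = 688 px.
10c + 9·12 = 688 → 10c = 580 → c = 58 px.
3-column span = 3·58 + 2·12 = 198 px.
4 columns + 3 column gaps: 4d + 3·18 = 198.
4d = 198 − 54 = 144, so d = 36 px.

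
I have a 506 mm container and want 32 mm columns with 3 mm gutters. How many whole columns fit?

14 columns

k columns need k·32 + (k−1)·3 = k·35 − 3.
k·35 − 3 ≤ 506 → k ≤ 509 / 35 ≈ 14.54, so k = 14.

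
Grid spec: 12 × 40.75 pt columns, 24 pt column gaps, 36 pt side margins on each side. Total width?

825 pt

Artboard = 2·36 + 12·40.75 + 11·24 = 72 + 489 + 264 = 825 pt.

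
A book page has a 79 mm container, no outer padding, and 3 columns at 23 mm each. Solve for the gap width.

Columns use 69 mm, leaving 10 mm across 2 gaps = 5 mm each.

5 mm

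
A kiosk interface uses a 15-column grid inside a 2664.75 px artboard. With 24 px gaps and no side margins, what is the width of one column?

155.25 px

15 columns + 14 gaps: 15c + 14·24 = 2664.75.
15c = 2664.75 − 336 = 2328.75, so c = 155.25 px.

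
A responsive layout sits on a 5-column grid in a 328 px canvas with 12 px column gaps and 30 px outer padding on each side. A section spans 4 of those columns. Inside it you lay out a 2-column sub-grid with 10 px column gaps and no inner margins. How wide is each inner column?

Subtract both margins: 328 − 2·30 = 268 px.
5c + 4·12 = 268 → 5c = 220 → c = 44 px.
4 columns plus 3 column gaps: 176 + 36 = 212 px.
212 − 1·10 = 202; ÷2 gives d = 101 px.

101 px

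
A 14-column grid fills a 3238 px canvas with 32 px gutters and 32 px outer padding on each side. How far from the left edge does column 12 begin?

Content = 3238 − 2·32 = 3174 px.
14c + 13·32 = 3174 → 14c = 2758 → c = 197 px.
Each column+gutter stride is 229 px; 11 of them past the 32 px margin is 32 + 2519 = 2551 px.

2551 px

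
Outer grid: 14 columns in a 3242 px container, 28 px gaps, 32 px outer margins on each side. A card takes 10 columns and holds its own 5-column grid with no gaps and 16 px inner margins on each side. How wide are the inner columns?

446 px

Subtract both margins: 3242 − 2·32 = 3178 px.
Subtracting 13 gaps of 28 leaves 2814 for 14 columns, so c = 201 px.
10 columns plus 9 gaps: 2010 + 252 = 2262 px.
Inner content = 2262 − 2·16 = 2230 px.
5d = 2230 → d = 446 px.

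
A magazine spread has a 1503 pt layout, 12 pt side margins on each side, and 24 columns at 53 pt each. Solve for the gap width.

9 pt

Subtract both margins: 1503 − 2·12 = 1479 pt.
24·53 + 23g = 1479 → 23g = 207 → g = 9 pt.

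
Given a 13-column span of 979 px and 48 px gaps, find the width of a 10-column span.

Subtracting 12 gaps of 48 leaves 403 for 13 columns, so c = 31 px.
Span of 10: 10·31 + 9·48 = 310 + 432 = 742 px.

742 px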